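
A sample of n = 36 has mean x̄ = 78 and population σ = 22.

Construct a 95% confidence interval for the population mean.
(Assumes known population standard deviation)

Answer: (70.8133, 85.1867)

Derivation:
Confidence level: 95%, α = 0.05
z_0.025 = 1.960
SE = σ/√n = 22/√36 = 3.6667
Margin of error = 1.960 × 3.6667 = 7.1867
CI: x̄ ± margin = 78 ± 7.1867
CI: (70.8133, 85.1867)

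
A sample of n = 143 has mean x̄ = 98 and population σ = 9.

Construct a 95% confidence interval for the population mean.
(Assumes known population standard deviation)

Confidence level: 95%, α = 0.05
z_0.025 = 1.960
SE = σ/√n = 9/√143 = 0.7526
Margin of error = 1.960 × 0.7526 = 1.4751
CI: x̄ ± margin = 98 ± 1.4751
CI: (96.5249, 99.4751)

Answer: (96.5249, 99.4751)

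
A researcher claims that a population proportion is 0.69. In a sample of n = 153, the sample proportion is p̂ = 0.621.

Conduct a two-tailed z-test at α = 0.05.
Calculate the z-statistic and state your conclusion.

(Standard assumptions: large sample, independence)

H₀: p = 0.69, H₁: p ≠ 0.69
Standard error: SE = √(p₀(1-p₀)/n) = √(0.69×0.31/153) = 0.037390
z-statistic: z = (p̂ - p₀)/SE = (0.621 - 0.69)/0.037390 = -1.8454
Critical value: z_0.025 = ±1.960
p-value = 0.0650
Decision: fail to reject H₀ at α = 0.05

Answer: z = -1.8454, fail to reject H₀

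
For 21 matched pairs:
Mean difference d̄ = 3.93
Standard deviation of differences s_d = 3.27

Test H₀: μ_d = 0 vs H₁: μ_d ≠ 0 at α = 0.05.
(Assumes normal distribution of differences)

Answer: t = 5.5073, reject H₀

Derivation:
df = n - 1 = 20
SE = s_d/√n = 3.27/√21 = 0.7136
t = d̄/SE = 3.93/0.7136 = 5.5073
Critical value: t_{0.025,20} = ±2.086
p-value < 0.0001
Decision: reject H₀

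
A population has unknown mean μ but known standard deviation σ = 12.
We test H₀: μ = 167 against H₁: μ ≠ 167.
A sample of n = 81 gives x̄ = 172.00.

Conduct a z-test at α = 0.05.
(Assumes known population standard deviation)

Standard error: SE = σ/√n = 12/√81 = 1.3333
z-statistic: z = (x̄ - μ₀)/SE = (172.00 - 167)/1.3333 = 3.7501
Critical value: ±1.960
p-value = 0.0002
Decision: reject H₀

Answer: z = 3.7501, reject H₀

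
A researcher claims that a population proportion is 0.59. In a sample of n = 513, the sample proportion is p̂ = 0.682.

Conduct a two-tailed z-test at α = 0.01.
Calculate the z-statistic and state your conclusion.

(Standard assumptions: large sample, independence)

Answer: z = 4.2367, reject H₀

Derivation:
H₀: p = 0.59, H₁: p ≠ 0.59
Standard error: SE = √(p₀(1-p₀)/n) = √(0.59×0.41/513) = 0.021715
z-statistic: z = (p̂ - p₀)/SE = (0.682 - 0.59)/0.021715 = 4.2367
Critical value: z_0.005 = ±2.576
p-value < 0.0001
Decision: reject H₀ at α = 0.01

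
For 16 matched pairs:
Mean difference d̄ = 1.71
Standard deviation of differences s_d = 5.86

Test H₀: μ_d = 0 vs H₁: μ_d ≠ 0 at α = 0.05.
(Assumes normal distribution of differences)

Answer: t = 1.1672, fail to reject H₀

Derivation:
df = n - 1 = 15
SE = s_d/√n = 5.86/√16 = 1.4650
t = d̄/SE = 1.71/1.4650 = 1.1672
Critical value: t_{0.025,15} = ±2.131
p-value ≈ 0.2614
Decision: fail to reject H₀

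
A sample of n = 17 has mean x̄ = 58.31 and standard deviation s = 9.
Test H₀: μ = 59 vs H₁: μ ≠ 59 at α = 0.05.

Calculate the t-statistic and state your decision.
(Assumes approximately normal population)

Answer: t = -0.3161, fail to reject H₀

Derivation:
df = n - 1 = 16
SE = s/√n = 9/√17 = 2.1828
t = (x̄ - μ₀)/SE = (58.31 - 59)/2.1828 = -0.3161
Critical value: t_{0.025,16} = ±2.120
p-value ≈ 0.7560
Decision: fail to reject H₀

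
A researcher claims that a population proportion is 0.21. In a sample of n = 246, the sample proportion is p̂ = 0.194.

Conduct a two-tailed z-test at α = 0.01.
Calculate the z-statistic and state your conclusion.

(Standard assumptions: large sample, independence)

Answer: z = -0.6161, fail to reject H₀

Derivation:
H₀: p = 0.21, H₁: p ≠ 0.21
Standard error: SE = √(p₀(1-p₀)/n) = √(0.21×0.79/246) = 0.025969
z-statistic: z = (p̂ - p₀)/SE = (0.194 - 0.21)/0.025969 = -0.6161
Critical value: z_0.005 = ±2.576
p-value = 0.5378
Decision: fail to reject H₀ at α = 0.01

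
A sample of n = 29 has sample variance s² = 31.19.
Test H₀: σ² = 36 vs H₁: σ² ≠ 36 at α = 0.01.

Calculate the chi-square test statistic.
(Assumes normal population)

Answer: χ² = 24.2589, fail to reject H₀

Derivation:
df = n - 1 = 28
χ² = (n-1)s²/σ₀² = 28×31.19/36 = 24.2589
Critical values: χ²_{0.995,28} = 12.461, χ²_{0.005,28} = 50.993
Rejection region: χ² < 12.461 or χ² > 50.993
Decision: fail to reject H₀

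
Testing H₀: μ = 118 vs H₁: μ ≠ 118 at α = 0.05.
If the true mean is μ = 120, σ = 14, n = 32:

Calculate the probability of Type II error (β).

SE = σ/√n = 14/√32 = 2.4749
Critical values: μ₀ ± z_0.025×SE = 118 ± 1.960×2.4749
Acceptance region: (113.1492, 122.8508)
Under H₁ (μ = 120): z_high = (122.8508 - 120)/2.4749 = 1.1519, z_low = (113.1492 - 120)/2.4749 = -2.7681
β = P(not reject | H₁) = Φ(1.1519) - Φ(-2.7681) ≈ 0.8725

Answer: β ≈ 0.8725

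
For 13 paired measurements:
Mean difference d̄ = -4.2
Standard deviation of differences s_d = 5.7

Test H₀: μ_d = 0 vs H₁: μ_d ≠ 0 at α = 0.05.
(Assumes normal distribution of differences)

Answer: t = -2.6567, reject H₀

Derivation:
df = n - 1 = 12
SE = s_d/√n = 5.7/√13 = 1.5809
t = d̄/SE = -4.2/1.5809 = -2.6567
Critical value: t_{0.025,12} = ±2.179
p-value ≈ 0.0209
Decision: reject H₀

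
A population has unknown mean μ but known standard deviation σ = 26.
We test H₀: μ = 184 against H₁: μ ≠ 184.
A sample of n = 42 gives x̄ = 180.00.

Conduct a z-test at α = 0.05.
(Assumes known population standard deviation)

Answer: z = -0.9970, fail to reject H₀

Derivation:
Standard error: SE = σ/√n = 26/√42 = 4.0119
z-statistic: z = (x̄ - μ₀)/SE = (180.00 - 184)/4.0119 = -0.9970
Critical value: ±1.960
p-value = 0.3188
Decision: fail to reject H₀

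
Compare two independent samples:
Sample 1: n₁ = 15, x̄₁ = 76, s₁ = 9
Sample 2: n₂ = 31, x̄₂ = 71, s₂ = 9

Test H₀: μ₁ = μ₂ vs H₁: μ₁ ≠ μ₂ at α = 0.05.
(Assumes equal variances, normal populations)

Pooled variance: s²_p = [14×9² + 30×9²]/(44) = 81.0000
s_p = 9.0000
SE = s_p×√(1/n₁ + 1/n₂) = 9.0000×√(1/15 + 1/31) = 2.8307
t = (x̄₁ - x̄₂)/SE = (76 - 71)/2.8307 = 1.7663
df = 44, t-critical = ±2.015
Decision: fail to reject H₀

Answer: t = 1.7663, fail to reject H₀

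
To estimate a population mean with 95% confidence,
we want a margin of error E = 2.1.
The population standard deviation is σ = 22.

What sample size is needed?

Answer: n = 422

Derivation:
z_0.025 = 1.960
n = (z×σ/E)² = (1.960×22/2.1)²
n = 421.6178
Round up: n = 422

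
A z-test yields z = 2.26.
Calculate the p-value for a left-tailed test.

For z = 2.26:
p = P(Z < 2.26) = Φ(2.26) = 0.9881

Answer: p-value ≈ 0.9881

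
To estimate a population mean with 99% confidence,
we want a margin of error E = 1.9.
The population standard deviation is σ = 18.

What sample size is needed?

Answer: n = 596

Derivation:
z_0.005 = 2.576
n = (z×σ/E)² = (2.576×18/1.9)²
n = 595.5655
Round up: n = 596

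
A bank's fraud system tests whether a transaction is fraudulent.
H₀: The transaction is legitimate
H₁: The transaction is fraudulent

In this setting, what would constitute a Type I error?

Type I error (α): Rejecting H₀ when H₀ is true
Type II error (β): Failing to reject H₀ when H₁ is true

Answer: Blocking a legitimate transaction as fraud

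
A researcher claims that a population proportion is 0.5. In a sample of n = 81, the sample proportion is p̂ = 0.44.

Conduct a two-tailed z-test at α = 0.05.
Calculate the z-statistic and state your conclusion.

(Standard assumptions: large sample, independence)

H₀: p = 0.5, H₁: p ≠ 0.5
Standard error: SE = √(p₀(1-p₀)/n) = √(0.5×0.5/81) = 0.055556
z-statistic: z = (p̂ - p₀)/SE = (0.44 - 0.5)/0.055556 = -1.0800
Critical value: z_0.025 = ±1.960
p-value = 0.2801
Decision: fail to reject H₀ at α = 0.05

Answer: z = -1.0800, fail to reject H₀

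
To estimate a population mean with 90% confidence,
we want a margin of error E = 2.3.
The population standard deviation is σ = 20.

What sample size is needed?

z_0.05 = 1.645
n = (z×σ/E)² = (1.645×20/2.3)²
n = 204.6144
Round up: n = 205

Answer: n = 205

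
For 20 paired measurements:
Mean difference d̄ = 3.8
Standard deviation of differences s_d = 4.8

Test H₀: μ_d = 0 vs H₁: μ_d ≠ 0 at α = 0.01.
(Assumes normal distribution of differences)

Answer: t = 3.5405, reject H₀

Derivation:
df = n - 1 = 19
SE = s_d/√n = 4.8/√20 = 1.0733
t = d̄/SE = 3.8/1.0733 = 3.5405
Critical value: t_{0.005,19} = ±2.861
p-value ≈ 0.0022
Decision: reject H₀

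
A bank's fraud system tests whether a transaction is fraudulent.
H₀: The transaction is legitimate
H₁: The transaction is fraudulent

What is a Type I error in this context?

A Type I error (probability α) occurs when we reject a true H₀.
A Type II error (probability β) occurs when we fail to reject a false H₀.

Answer: Blocking a legitimate transaction as fraud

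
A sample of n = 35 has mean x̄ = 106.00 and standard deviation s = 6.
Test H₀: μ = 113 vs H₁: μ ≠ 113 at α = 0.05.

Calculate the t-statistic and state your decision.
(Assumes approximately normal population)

df = n - 1 = 34
SE = s/√n = 6/√35 = 1.0142
t = (x̄ - μ₀)/SE = (106.00 - 113)/1.0142 = -6.9020
Critical value: t_{0.025,34} = ±2.032
p-value < 0.0001
Decision: reject H₀

Answer: t = -6.9020, reject H₀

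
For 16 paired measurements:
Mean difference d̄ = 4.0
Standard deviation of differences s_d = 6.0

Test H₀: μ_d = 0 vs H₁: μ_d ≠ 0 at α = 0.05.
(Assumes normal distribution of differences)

Answer: t = 2.6667, reject H₀

Derivation:
df = n - 1 = 15
SE = s_d/√n = 6.0/√16 = 1.5000
t = d̄/SE = 4.0/1.5000 = 2.6667
Critical value: t_{0.025,15} = ±2.131
p-value ≈ 0.0176
Decision: reject H₀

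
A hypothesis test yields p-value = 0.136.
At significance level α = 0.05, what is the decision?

Answer: fail to reject H₀

Derivation:
Compare p-value to α:
0.136 ≥ 0.05
Decision: fail to reject H₀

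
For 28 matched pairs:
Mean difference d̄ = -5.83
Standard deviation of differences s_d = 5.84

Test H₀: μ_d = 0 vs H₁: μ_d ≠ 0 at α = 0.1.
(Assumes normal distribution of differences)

df = n - 1 = 27
SE = s_d/√n = 5.84/√28 = 1.1037
t = d̄/SE = -5.83/1.1037 = -5.2822
Critical value: t_{0.05,27} = ±1.703
p-value < 0.0001
Decision: reject H₀

Answer: t = -5.2822, reject H₀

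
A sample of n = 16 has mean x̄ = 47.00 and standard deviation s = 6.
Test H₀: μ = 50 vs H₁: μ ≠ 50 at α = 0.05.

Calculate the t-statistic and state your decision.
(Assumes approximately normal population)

Answer: t = -2.0000, fail to reject H₀

Derivation:
df = n - 1 = 15
SE = s/√n = 6/√16 = 1.5000
t = (x̄ - μ₀)/SE = (47.00 - 50)/1.5000 = -2.0000
Critical value: t_{0.025,15} = ±2.131
p-value ≈ 0.0639
Decision: fail to reject H₀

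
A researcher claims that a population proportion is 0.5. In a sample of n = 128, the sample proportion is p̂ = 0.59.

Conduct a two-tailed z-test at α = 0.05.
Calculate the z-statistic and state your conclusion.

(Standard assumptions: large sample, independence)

H₀: p = 0.5, H₁: p ≠ 0.5
Standard error: SE = √(p₀(1-p₀)/n) = √(0.5×0.5/128) = 0.044194
z-statistic: z = (p̂ - p₀)/SE = (0.59 - 0.5)/0.044194 = 2.0365
Critical value: z_0.025 = ±1.960
p-value = 0.0417
Decision: reject H₀ at α = 0.05

Answer: z = 2.0365, reject H₀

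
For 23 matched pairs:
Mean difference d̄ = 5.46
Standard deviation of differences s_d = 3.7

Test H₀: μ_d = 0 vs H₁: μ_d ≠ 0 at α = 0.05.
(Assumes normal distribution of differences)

Answer: t = 7.0771, reject H₀

Derivation:
df = n - 1 = 22
SE = s_d/√n = 3.7/√23 = 0.7715
t = d̄/SE = 5.46/0.7715 = 7.0771
Critical value: t_{0.025,22} = ±2.074
p-value < 0.0001
Decision: reject H₀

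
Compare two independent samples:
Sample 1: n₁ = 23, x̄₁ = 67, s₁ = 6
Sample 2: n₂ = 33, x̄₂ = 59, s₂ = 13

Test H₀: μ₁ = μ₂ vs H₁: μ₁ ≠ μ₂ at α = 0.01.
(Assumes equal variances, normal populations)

Pooled variance: s²_p = [22×6² + 32×13²]/(54) = 114.8148
s_p = 10.7152
SE = s_p×√(1/n₁ + 1/n₂) = 10.7152×√(1/23 + 1/33) = 2.9105
t = (x̄₁ - x̄₂)/SE = (67 - 59)/2.9105 = 2.7487
df = 54, t-critical = ±2.670
Decision: reject H₀

Answer: t = 2.7487, reject H₀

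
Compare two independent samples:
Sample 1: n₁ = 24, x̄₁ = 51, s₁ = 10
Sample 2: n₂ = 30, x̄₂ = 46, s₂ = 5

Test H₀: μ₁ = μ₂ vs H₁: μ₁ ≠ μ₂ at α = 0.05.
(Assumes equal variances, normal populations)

Answer: t = 2.3937, reject H₀

Derivation:
Pooled variance: s²_p = [23×10² + 29×5²]/(52) = 58.1731
s_p = 7.6271
SE = s_p×√(1/n₁ + 1/n₂) = 7.6271×√(1/24 + 1/30) = 2.0888
t = (x̄₁ - x̄₂)/SE = (51 - 46)/2.0888 = 2.3937
df = 52, t-critical = ±2.007
Decision: reject H₀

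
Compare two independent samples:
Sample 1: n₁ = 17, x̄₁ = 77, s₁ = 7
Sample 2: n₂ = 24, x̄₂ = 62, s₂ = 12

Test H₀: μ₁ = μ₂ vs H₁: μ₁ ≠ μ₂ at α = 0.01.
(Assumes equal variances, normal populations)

Pooled variance: s²_p = [16×7² + 23×12²]/(39) = 105.0256
s_p = 10.2482
SE = s_p×√(1/n₁ + 1/n₂) = 10.2482×√(1/17 + 1/24) = 3.2487
t = (x̄₁ - x̄₂)/SE = (77 - 62)/3.2487 = 4.6172
df = 39, t-critical = ±2.708
Decision: reject H₀

Answer: t = 4.6172, reject H₀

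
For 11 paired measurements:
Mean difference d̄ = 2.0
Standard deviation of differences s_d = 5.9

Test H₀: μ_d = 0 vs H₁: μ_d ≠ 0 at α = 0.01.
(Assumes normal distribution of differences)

Answer: t = 1.1243, fail to reject H₀

Derivation:
df = n - 1 = 10
SE = s_d/√n = 5.9/√11 = 1.7789
t = d̄/SE = 2.0/1.7789 = 1.1243
Critical value: t_{0.005,10} = ±3.169
p-value ≈ 0.2871
Decision: fail to reject H₀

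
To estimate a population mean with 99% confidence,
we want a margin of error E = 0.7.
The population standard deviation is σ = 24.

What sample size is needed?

Answer: n = 7801

Derivation:
z_0.005 = 2.576
n = (z×σ/E)² = (2.576×24/0.7)²
n = 7800.4224
Round up: n = 7801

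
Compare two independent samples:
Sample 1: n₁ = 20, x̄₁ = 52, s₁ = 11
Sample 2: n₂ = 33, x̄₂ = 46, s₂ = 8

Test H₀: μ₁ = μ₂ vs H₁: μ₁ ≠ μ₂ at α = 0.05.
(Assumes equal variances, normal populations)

Pooled variance: s²_p = [19×11² + 32×8²]/(51) = 85.2353
s_p = 9.2323
SE = s_p×√(1/n₁ + 1/n₂) = 9.2323×√(1/20 + 1/33) = 2.6162
t = (x̄₁ - x̄₂)/SE = (52 - 46)/2.6162 = 2.2934
df = 51, t-critical = ±2.008
Decision: reject H₀

Answer: t = 2.2934, reject H₀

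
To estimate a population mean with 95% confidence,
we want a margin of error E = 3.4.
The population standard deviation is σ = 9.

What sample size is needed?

Answer: n = 27

Derivation:
z_0.025 = 1.960
n = (z×σ/E)² = (1.960×9/3.4)²
n = 26.9178
Round up: n = 27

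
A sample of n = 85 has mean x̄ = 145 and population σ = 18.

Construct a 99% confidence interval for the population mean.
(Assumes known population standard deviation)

Answer: (139.9706, 150.0294)

Derivation:
Confidence level: 99%, α = 0.01
z_0.005 = 2.576
SE = σ/√n = 18/√85 = 1.9524
Margin of error = 2.576 × 1.9524 = 5.0294
CI: x̄ ± margin = 145 ± 5.0294
CI: (139.9706, 150.0294)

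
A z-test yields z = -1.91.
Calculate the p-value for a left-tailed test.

Answer: p-value ≈ 0.0281

Derivation:
For z = -1.91:
p = P(Z < -1.91) = Φ(-1.91) = 0.0281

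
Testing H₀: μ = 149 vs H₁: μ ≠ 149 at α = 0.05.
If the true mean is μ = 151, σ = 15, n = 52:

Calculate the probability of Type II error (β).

SE = σ/√n = 15/√52 = 2.0801
Critical values: μ₀ ± z_0.025×SE = 149 ± 1.960×2.0801
Acceptance region: (144.9230, 153.0770)
Under H₁ (μ = 151): z_high = (153.0770 - 151)/2.0801 = 0.9985, z_low = (144.9230 - 151)/2.0801 = -2.9215
β = P(not reject | H₁) = Φ(0.9985) - Φ(-2.9215) ≈ 0.8392

Answer: β ≈ 0.8392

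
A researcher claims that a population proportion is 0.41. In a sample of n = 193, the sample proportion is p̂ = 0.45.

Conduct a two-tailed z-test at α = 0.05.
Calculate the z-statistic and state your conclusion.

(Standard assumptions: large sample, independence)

Answer: z = 1.1298, fail to reject H₀

Derivation:
H₀: p = 0.41, H₁: p ≠ 0.41
Standard error: SE = √(p₀(1-p₀)/n) = √(0.41×0.59/193) = 0.035403
z-statistic: z = (p̂ - p₀)/SE = (0.45 - 0.41)/0.035403 = 1.1298
Critical value: z_0.025 = ±1.960
p-value = 0.2586
Decision: fail to reject H₀ at α = 0.05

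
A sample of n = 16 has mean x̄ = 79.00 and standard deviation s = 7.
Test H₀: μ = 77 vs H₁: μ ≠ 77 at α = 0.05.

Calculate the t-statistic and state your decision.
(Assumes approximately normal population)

df = n - 1 = 15
SE = s/√n = 7/√16 = 1.7500
t = (x̄ - μ₀)/SE = (79.00 - 77)/1.7500 = 1.1429
Critical value: t_{0.025,15} = ±2.131
p-value ≈ 0.2710
Decision: fail to reject H₀

Answer: t = 1.1429, fail to reject H₀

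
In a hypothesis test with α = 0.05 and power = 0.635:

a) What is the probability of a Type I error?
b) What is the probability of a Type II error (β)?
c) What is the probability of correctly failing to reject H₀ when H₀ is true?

a) Type I error probability = α = 0.05
b) Power = P(reject H₀ | H₁ true) = 1 - β = 0.635, so Type II error probability = β = 1 - Power = 0.365
c) P(fail to reject H₀ | H₀ true) = 1 - α = 0.95

Answer: a) 0.05, b) 0.365, c) 0.95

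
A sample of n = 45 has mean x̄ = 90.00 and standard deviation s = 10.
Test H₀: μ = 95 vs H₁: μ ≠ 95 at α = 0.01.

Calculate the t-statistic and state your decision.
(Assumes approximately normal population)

Answer: t = -3.3541, reject H₀

Derivation:
df = n - 1 = 44
SE = s/√n = 10/√45 = 1.4907
t = (x̄ - μ₀)/SE = (90.00 - 95)/1.4907 = -3.3541
Critical value: t_{0.005,44} = ±2.692
p-value ≈ 0.0016
Decision: reject H₀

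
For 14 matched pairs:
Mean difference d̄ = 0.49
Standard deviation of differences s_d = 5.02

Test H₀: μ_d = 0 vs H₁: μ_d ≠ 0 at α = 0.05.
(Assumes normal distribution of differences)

Answer: t = 0.3652, fail to reject H₀

Derivation:
df = n - 1 = 13
SE = s_d/√n = 5.02/√14 = 1.3417
t = d̄/SE = 0.49/1.3417 = 0.3652
Critical value: t_{0.025,13} = ±2.160
p-value ≈ 0.7208
Decision: fail to reject H₀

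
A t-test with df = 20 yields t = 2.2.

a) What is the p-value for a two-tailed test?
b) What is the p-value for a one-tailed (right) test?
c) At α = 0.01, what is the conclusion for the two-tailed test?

Using t-distribution with df = 20:
a) Two-tailed: p = 2×P(T > 2.2) = 0.0397
b) One-tailed: p = P(T > 2.2) = 0.0199
c) 0.0397 ≥ 0.01, fail to reject H₀

Answer: a) 0.0397, b) 0.0199, c) fail to reject H₀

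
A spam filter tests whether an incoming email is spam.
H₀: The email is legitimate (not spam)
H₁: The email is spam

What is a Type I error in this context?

Answer: Marking a legitimate email as spam

Derivation:
Type I error (α): Rejecting H₀ when H₀ is true
Type II error (β): Failing to reject H₀ when H₁ is true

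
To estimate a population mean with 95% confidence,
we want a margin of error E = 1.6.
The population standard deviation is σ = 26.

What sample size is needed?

z_0.025 = 1.960
n = (z×σ/E)² = (1.960×26/1.6)²
n = 1014.4225
Round up: n = 1015

Answer: n = 1015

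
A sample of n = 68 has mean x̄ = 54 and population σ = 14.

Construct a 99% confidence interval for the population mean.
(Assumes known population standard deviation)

Confidence level: 99%, α = 0.01
z_0.005 = 2.576
SE = σ/√n = 14/√68 = 1.6977
Margin of error = 2.576 × 1.6977 = 4.3733
CI: x̄ ± margin = 54 ± 4.3733
CI: (49.6267, 58.3733)

Answer: (49.6267, 58.3733)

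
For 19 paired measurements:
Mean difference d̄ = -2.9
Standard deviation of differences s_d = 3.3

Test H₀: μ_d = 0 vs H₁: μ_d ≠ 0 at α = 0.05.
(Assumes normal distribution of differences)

df = n - 1 = 18
SE = s_d/√n = 3.3/√19 = 0.7571
t = d̄/SE = -2.9/0.7571 = -3.8304
Critical value: t_{0.025,18} = ±2.101
p-value ≈ 0.0012
Decision: reject H₀

Answer: t = -3.8304, reject H₀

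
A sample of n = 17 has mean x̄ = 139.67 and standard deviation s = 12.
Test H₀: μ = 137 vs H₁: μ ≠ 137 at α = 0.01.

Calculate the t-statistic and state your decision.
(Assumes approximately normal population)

Answer: t = 0.9174, fail to reject H₀

Derivation:
df = n - 1 = 16
SE = s/√n = 12/√17 = 2.9104
t = (x̄ - μ₀)/SE = (139.67 - 137)/2.9104 = 0.9174
Critical value: t_{0.005,16} = ±2.921
p-value ≈ 0.3726
Decision: fail to reject H₀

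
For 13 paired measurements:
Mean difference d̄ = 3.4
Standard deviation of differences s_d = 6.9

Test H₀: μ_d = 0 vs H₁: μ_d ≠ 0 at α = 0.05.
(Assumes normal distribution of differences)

Answer: t = 1.7767, fail to reject H₀

Derivation:
df = n - 1 = 12
SE = s_d/√n = 6.9/√13 = 1.9137
t = d̄/SE = 3.4/1.9137 = 1.7767
Critical value: t_{0.025,12} = ±2.179
p-value ≈ 0.1010
Decision: fail to reject H₀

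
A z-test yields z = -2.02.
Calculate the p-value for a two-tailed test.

For z = -2.02:
p = 2×P(Z > |-2.02|) = 2×(1 - Φ(2.02)) = 0.0434

Answer: p-value ≈ 0.0434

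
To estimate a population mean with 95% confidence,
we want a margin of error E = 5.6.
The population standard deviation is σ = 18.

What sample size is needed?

z_0.025 = 1.960
n = (z×σ/E)² = (1.960×18/5.6)²
n = 39.6900
Round up: n = 40

Answer: n = 40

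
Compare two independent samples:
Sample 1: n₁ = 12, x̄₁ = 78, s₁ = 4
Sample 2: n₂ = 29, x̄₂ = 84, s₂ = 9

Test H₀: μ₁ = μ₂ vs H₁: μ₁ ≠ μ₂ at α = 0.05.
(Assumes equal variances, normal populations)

Pooled variance: s²_p = [11×4² + 28×9²]/(39) = 62.6667
s_p = 7.9162
SE = s_p×√(1/n₁ + 1/n₂) = 7.9162×√(1/12 + 1/29) = 2.7172
t = (x̄₁ - x̄₂)/SE = (78 - 84)/2.7172 = -2.2082
df = 39, t-critical = ±2.023
Decision: reject H₀

Answer: t = -2.2082, reject H₀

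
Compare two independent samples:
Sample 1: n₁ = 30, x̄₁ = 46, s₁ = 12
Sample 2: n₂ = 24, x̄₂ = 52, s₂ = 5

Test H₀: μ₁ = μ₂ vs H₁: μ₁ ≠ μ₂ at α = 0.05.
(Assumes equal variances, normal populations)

Answer: t = -2.2921, reject H₀

Derivation:
Pooled variance: s²_p = [29×12² + 23×5²]/(52) = 91.3654
s_p = 9.5585
SE = s_p×√(1/n₁ + 1/n₂) = 9.5585×√(1/30 + 1/24) = 2.6177
t = (x̄₁ - x̄₂)/SE = (46 - 52)/2.6177 = -2.2921
df = 52, t-critical = ±2.007
Decision: reject H₀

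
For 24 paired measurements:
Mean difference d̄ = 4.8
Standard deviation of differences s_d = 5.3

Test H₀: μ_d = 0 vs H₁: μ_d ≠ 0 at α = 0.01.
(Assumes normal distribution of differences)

Answer: t = 4.4366, reject H₀

Derivation:
df = n - 1 = 23
SE = s_d/√n = 5.3/√24 = 1.0819
t = d̄/SE = 4.8/1.0819 = 4.4366
Critical value: t_{0.005,23} = ±2.807
p-value ≈ 0.0002
Decision: reject H₀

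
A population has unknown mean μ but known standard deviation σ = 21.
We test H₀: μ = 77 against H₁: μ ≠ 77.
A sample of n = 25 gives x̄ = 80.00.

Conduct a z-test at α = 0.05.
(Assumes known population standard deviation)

Standard error: SE = σ/√n = 21/√25 = 4.2000
z-statistic: z = (x̄ - μ₀)/SE = (80.00 - 77)/4.2000 = 0.7143
Critical value: ±1.960
p-value = 0.4750
Decision: fail to reject H₀

Answer: z = 0.7143, fail to reject H₀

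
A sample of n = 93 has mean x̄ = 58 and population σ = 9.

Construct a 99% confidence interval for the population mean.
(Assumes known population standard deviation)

Confidence level: 99%, α = 0.01
z_0.005 = 2.576
SE = σ/√n = 9/√93 = 0.9333
Margin of error = 2.576 × 0.9333 = 2.4042
CI: x̄ ± margin = 58 ± 2.4042
CI: (55.5958, 60.4042)

Answer: (55.5958, 60.4042)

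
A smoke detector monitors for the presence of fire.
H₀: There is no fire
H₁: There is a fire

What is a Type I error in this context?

Answer: The alarm sounds when there is no fire (false alarm)

Derivation:
Type I error (α): Rejecting H₀ when H₀ is true
Type II error (β): Failing to reject H₀ when H₁ is true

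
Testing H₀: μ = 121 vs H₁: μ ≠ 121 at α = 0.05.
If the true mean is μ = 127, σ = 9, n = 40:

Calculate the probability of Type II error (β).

SE = σ/√n = 9/√40 = 1.4230
Critical values: μ₀ ± z_0.025×SE = 121 ± 1.960×1.4230
Acceptance region: (118.2109, 123.7891)
Under H₁ (μ = 127): z_high = (123.7891 - 127)/1.4230 = -2.2564, z_low = (118.2109 - 127)/1.4230 = -6.1765
β = P(not reject | H₁) = Φ(-2.2564) - Φ(-6.1765) ≈ 0.0120

Answer: β ≈ 0.0120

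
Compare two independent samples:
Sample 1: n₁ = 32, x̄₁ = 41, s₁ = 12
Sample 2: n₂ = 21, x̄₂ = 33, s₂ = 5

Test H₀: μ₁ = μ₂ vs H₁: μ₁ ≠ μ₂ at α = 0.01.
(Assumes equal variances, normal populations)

Answer: t = 2.8874, reject H₀

Derivation:
Pooled variance: s²_p = [31×12² + 20×5²]/(51) = 97.3333
s_p = 9.8658
SE = s_p×√(1/n₁ + 1/n₂) = 9.8658×√(1/32 + 1/21) = 2.7707
t = (x̄₁ - x̄₂)/SE = (41 - 33)/2.7707 = 2.8874
df = 51, t-critical = ±2.676
Decision: reject H₀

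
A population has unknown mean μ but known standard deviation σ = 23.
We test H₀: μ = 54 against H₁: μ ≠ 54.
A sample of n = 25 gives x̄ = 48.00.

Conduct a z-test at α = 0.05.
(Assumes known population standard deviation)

Answer: z = -1.3043, fail to reject H₀

Derivation:
Standard error: SE = σ/√n = 23/√25 = 4.6000
z-statistic: z = (x̄ - μ₀)/SE = (48.00 - 54)/4.6000 = -1.3043
Critical value: ±1.960
p-value = 0.1921
Decision: fail to reject H₀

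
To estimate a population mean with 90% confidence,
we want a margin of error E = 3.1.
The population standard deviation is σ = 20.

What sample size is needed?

z_0.05 = 1.645
n = (z×σ/E)² = (1.645×20/3.1)²
n = 112.6337
Round up: n = 113

Answer: n = 113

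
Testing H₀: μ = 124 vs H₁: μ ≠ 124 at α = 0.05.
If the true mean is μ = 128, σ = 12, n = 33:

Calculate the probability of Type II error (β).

SE = σ/√n = 12/√33 = 2.0889
Critical values: μ₀ ± z_0.025×SE = 124 ± 1.960×2.0889
Acceptance region: (119.9058, 128.0942)
Under H₁ (μ = 128): z_high = (128.0942 - 128)/2.0889 = 0.0451, z_low = (119.9058 - 128)/2.0889 = -3.8749
β = P(not reject | H₁) = Φ(0.0451) - Φ(-3.8749) ≈ 0.5179

Answer: β ≈ 0.5179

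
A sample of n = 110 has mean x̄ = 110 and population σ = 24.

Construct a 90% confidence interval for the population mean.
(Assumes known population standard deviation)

Confidence level: 90%, α = 0.1
z_0.05 = 1.645
SE = σ/√n = 24/√110 = 2.2883
Margin of error = 1.645 × 2.2883 = 3.7643
CI: x̄ ± margin = 110 ± 3.7643
CI: (106.2357, 113.7643)

Answer: (106.2357, 113.7643)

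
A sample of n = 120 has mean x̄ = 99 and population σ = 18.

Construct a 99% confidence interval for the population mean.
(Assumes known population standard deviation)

Answer: (94.7671, 103.2329)

Derivation:
Confidence level: 99%, α = 0.01
z_0.005 = 2.576
SE = σ/√n = 18/√120 = 1.6432
Margin of error = 2.576 × 1.6432 = 4.2329
CI: x̄ ± margin = 99 ± 4.2329
CI: (94.7671, 103.2329)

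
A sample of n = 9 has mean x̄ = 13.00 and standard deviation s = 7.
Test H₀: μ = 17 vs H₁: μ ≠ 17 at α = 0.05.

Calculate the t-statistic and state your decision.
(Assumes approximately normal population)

Answer: t = -1.7143, fail to reject H₀

Derivation:
df = n - 1 = 8
SE = s/√n = 7/√9 = 2.3333
t = (x̄ - μ₀)/SE = (13.00 - 17)/2.3333 = -1.7143
Critical value: t_{0.025,8} = ±2.306
p-value ≈ 0.1248
Decision: fail to reject H₀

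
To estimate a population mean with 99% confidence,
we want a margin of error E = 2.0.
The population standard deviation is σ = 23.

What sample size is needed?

Answer: n = 878

Derivation:
z_0.005 = 2.576
n = (z×σ/E)² = (2.576×23/2.0)²
n = 877.5814
Round up: n = 878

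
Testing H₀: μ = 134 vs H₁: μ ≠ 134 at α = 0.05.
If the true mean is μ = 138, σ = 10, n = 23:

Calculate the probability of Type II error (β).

SE = σ/√n = 10/√23 = 2.0851
Critical values: μ₀ ± z_0.025×SE = 134 ± 1.960×2.0851
Acceptance region: (129.9132, 138.0868)
Under H₁ (μ = 138): z_high = (138.0868 - 138)/2.0851 = 0.0416, z_low = (129.9132 - 138)/2.0851 = -3.8784
β = P(not reject | H₁) = Φ(0.0416) - Φ(-3.8784) ≈ 0.5165

Answer: β ≈ 0.5165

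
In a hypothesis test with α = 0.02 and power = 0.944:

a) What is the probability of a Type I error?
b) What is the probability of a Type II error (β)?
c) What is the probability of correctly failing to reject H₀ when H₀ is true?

a) Type I error probability = α = 0.02
b) Power = P(reject H₀ | H₁ true) = 1 - β = 0.944, so Type II error probability = β = 1 - Power = 0.056
c) P(fail to reject H₀ | H₀ true) = 1 - α = 0.98

Answer: a) 0.02, b) 0.056, c) 0.98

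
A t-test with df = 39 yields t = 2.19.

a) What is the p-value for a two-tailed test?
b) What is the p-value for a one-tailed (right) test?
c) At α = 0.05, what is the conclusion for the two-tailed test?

Using t-distribution with df = 39:
a) Two-tailed: p = 2×P(T > 2.19) = 0.0346
b) One-tailed: p = P(T > 2.19) = 0.0173
c) 0.0346 < 0.05, reject H₀

Answer: a) 0.0346, b) 0.0173, c) reject H₀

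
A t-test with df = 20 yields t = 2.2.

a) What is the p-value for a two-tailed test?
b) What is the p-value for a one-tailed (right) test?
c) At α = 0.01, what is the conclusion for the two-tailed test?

Answer: a) 0.0397, b) 0.0199, c) fail to reject H₀

Derivation:
Using t-distribution with df = 20:
a) Two-tailed: p = 2×P(T > 2.2) = 0.0397
b) One-tailed: p = P(T > 2.2) = 0.0199
c) 0.0397 ≥ 0.01, fail to reject H₀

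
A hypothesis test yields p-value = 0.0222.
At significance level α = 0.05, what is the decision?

Answer: reject H₀

Derivation:
Compare p-value to α:
0.0222 < 0.05
Decision: reject H₀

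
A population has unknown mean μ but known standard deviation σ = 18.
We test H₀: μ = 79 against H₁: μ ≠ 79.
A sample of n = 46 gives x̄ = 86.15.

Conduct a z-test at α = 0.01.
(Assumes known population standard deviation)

Standard error: SE = σ/√n = 18/√46 = 2.6540
z-statistic: z = (x̄ - μ₀)/SE = (86.15 - 79)/2.6540 = 2.6940
Critical value: ±2.576
p-value = 0.0071
Decision: reject H₀

Answer: z = 2.6940, reject H₀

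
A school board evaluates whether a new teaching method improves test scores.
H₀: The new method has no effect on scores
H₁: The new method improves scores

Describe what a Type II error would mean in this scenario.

Answer: Failing to adopt an effective teaching method

Derivation:
Type I error (α): Rejecting H₀ when H₀ is true
Type II error (β): Failing to reject H₀ when H₁ is true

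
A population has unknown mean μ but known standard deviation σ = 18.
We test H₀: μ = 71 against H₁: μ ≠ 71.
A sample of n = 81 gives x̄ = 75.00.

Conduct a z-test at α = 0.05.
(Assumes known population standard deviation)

Standard error: SE = σ/√n = 18/√81 = 2.0000
z-statistic: z = (x̄ - μ₀)/SE = (75.00 - 71)/2.0000 = 2.0000
Critical value: ±1.960
p-value = 0.0455
Decision: reject H₀

Answer: z = 2.0000, reject H₀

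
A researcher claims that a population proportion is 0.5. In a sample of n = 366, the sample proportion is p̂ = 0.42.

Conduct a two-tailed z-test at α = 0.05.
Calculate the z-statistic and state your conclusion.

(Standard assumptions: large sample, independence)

Answer: z = -3.0610, reject H₀

Derivation:
H₀: p = 0.5, H₁: p ≠ 0.5
Standard error: SE = √(p₀(1-p₀)/n) = √(0.5×0.5/366) = 0.026135
z-statistic: z = (p̂ - p₀)/SE = (0.42 - 0.5)/0.026135 = -3.0610
Critical value: z_0.025 = ±1.960
p-value = 0.0022
Decision: reject H₀ at α = 0.05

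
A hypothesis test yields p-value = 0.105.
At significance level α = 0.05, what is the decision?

Compare p-value to α:
0.105 ≥ 0.05
Decision: fail to reject H₀

Answer: fail to reject H₀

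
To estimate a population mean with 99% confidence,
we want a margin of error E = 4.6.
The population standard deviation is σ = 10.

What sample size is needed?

Answer: n = 32

Derivation:
z_0.005 = 2.576
n = (z×σ/E)² = (2.576×10/4.6)²
n = 31.3600
Round up: n = 32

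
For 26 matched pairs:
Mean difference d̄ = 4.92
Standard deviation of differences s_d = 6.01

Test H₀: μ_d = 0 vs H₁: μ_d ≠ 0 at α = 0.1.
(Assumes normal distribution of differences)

Answer: t = 4.1741, reject H₀

Derivation:
df = n - 1 = 25
SE = s_d/√n = 6.01/√26 = 1.1787
t = d̄/SE = 4.92/1.1787 = 4.1741
Critical value: t_{0.05,25} = ±1.708
p-value ≈ 0.0003
Decision: reject H₀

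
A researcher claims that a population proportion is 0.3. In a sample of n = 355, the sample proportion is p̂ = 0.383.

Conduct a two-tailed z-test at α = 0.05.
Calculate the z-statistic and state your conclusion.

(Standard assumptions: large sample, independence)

Answer: z = 3.4125, reject H₀

Derivation:
H₀: p = 0.3, H₁: p ≠ 0.3
Standard error: SE = √(p₀(1-p₀)/n) = √(0.3×0.7/355) = 0.024322
z-statistic: z = (p̂ - p₀)/SE = (0.383 - 0.3)/0.024322 = 3.4125
Critical value: z_0.025 = ±1.960
p-value = 0.0006
Decision: reject H₀ at α = 0.05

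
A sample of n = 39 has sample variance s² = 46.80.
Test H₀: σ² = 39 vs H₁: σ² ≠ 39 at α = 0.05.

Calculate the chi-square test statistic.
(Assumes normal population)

Answer: χ² = 45.6000, fail to reject H₀

Derivation:
df = n - 1 = 38
χ² = (n-1)s²/σ₀² = 38×46.80/39 = 45.6000
Critical values: χ²_{0.975,38} = 22.878, χ²_{0.025,38} = 56.896
Rejection region: χ² < 22.878 or χ² > 56.896
Decision: fail to reject H₀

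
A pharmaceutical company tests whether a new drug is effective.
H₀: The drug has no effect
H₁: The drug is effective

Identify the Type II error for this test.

Answer: Failing to detect the drug's effect when it actually works

Derivation:
Type I error (α): Rejecting H₀ when H₀ is true
Type II error (β): Failing to reject H₀ when H₁ is true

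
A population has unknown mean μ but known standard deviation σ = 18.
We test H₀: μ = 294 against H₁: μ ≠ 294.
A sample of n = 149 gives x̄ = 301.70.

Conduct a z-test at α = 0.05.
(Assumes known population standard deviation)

Answer: z = 5.2218, reject H₀

Derivation:
Standard error: SE = σ/√n = 18/√149 = 1.4746
z-statistic: z = (x̄ - μ₀)/SE = (301.70 - 294)/1.4746 = 5.2218
Critical value: ±1.960
p-value < 0.0001
Decision: reject H₀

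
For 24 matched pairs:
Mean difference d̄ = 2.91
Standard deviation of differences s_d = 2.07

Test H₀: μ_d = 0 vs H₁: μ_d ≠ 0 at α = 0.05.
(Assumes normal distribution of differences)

df = n - 1 = 23
SE = s_d/√n = 2.07/√24 = 0.4225
t = d̄/SE = 2.91/0.4225 = 6.8876
Critical value: t_{0.025,23} = ±2.069
p-value < 0.0001
Decision: reject H₀

Answer: t = 6.8876, reject H₀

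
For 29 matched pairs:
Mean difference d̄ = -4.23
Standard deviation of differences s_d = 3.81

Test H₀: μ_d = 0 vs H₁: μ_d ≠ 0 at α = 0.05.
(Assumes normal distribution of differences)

Answer: t = -5.9788, reject H₀

Derivation:
df = n - 1 = 28
SE = s_d/√n = 3.81/√29 = 0.7075
t = d̄/SE = -4.23/0.7075 = -5.9788
Critical value: t_{0.025,28} = ±2.048
p-value < 0.0001
Decision: reject H₀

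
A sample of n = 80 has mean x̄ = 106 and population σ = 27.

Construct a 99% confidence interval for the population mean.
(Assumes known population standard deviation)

Confidence level: 99%, α = 0.01
z_0.005 = 2.576
SE = σ/√n = 27/√80 = 3.0187
Margin of error = 2.576 × 3.0187 = 7.7762
CI: x̄ ± margin = 106 ± 7.7762
CI: (98.2238, 113.7762)

Answer: (98.2238, 113.7762)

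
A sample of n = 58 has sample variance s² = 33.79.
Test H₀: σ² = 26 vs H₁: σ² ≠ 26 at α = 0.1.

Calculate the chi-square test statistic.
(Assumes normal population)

df = n - 1 = 57
χ² = (n-1)s²/σ₀² = 57×33.79/26 = 74.0781
Critical values: χ²_{0.95,57} = 40.646, χ²_{0.05,57} = 75.624
Rejection region: χ² < 40.646 or χ² > 75.624
Decision: fail to reject H₀

Answer: χ² = 74.0781, fail to reject H₀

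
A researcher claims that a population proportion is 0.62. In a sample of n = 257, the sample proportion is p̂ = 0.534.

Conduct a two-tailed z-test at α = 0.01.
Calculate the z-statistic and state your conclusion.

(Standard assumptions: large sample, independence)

Answer: z = -2.8403, reject H₀

Derivation:
H₀: p = 0.62, H₁: p ≠ 0.62
Standard error: SE = √(p₀(1-p₀)/n) = √(0.62×0.38/257) = 0.030278
z-statistic: z = (p̂ - p₀)/SE = (0.534 - 0.62)/0.030278 = -2.8403
Critical value: z_0.005 = ±2.576
p-value = 0.0045
Decision: reject H₀ at α = 0.01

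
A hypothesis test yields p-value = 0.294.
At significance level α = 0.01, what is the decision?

Answer: fail to reject H₀

Derivation:
Compare p-value to α:
0.294 ≥ 0.01
Decision: fail to reject H₀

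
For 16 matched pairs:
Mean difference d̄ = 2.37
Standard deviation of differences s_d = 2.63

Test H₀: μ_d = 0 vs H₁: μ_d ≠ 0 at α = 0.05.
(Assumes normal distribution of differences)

df = n - 1 = 15
SE = s_d/√n = 2.63/√16 = 0.6575
t = d̄/SE = 2.37/0.6575 = 3.6046
Critical value: t_{0.025,15} = ±2.131
p-value ≈ 0.0026
Decision: reject H₀

Answer: t = 3.6046, reject H₀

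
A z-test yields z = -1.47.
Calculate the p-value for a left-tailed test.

Answer: p-value ≈ 0.0708

Derivation:
For z = -1.47:
p = P(Z < -1.47) = Φ(-1.47) = 0.0708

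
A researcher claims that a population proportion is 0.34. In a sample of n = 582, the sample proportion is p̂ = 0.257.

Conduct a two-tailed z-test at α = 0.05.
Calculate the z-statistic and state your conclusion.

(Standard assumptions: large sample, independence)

Answer: z = -4.2269, reject H₀

Derivation:
H₀: p = 0.34, H₁: p ≠ 0.34
Standard error: SE = √(p₀(1-p₀)/n) = √(0.34×0.66/582) = 0.019636
z-statistic: z = (p̂ - p₀)/SE = (0.257 - 0.34)/0.019636 = -4.2269
Critical value: z_0.025 = ±1.960
p-value < 0.0001
Decision: reject H₀ at α = 0.05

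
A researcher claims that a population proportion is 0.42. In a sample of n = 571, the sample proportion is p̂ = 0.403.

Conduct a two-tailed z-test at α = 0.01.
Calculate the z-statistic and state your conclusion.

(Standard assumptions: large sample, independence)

Answer: z = -0.8230, fail to reject H₀

Derivation:
H₀: p = 0.42, H₁: p ≠ 0.42
Standard error: SE = √(p₀(1-p₀)/n) = √(0.42×0.58/571) = 0.020655
z-statistic: z = (p̂ - p₀)/SE = (0.403 - 0.42)/0.020655 = -0.8230
Critical value: z_0.005 = ±2.576
p-value = 0.4105
Decision: fail to reject H₀ at α = 0.01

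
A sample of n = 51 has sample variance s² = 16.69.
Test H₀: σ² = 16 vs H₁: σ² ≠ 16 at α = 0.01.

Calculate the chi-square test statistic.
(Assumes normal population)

Answer: χ² = 52.1563, fail to reject H₀

Derivation:
df = n - 1 = 50
χ² = (n-1)s²/σ₀² = 50×16.69/16 = 52.1563
Critical values: χ²_{0.995,50} = 27.991, χ²_{0.005,50} = 79.490
Rejection region: χ² < 27.991 or χ² > 79.490
Decision: fail to reject H₀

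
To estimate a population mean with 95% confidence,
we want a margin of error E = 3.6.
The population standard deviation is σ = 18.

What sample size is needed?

z_0.025 = 1.960
n = (z×σ/E)² = (1.960×18/3.6)²
n = 96.0400
Round up: n = 97

Answer: n = 97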